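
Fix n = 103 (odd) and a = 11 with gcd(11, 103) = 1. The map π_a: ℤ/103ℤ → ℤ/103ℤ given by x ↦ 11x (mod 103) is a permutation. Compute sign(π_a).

Start at x=37: 37 → 98 → 48 → 13 → 40 → 28 → 102 → … (one orbit).
Decompose π into cycles: lengths [102, 1] (2 cycles, including the fixed point 0).
Σ(ℓ_i−1) = 103−2 = 101; sign = (−1)^101 = -1.
Check: (11/103) = -1 by Zolotarev.

-1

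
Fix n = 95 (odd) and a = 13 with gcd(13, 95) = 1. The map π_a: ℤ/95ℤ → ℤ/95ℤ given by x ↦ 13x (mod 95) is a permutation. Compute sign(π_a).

Start at x=18: 18 → 44 → 2 → 26 → 53 → 24 → 27 → … (one orbit).
5 cycles of lengths [36, 36, 18, 4, 1].
Σ(ℓ_i−1) = 95−5 = 90; sign = (−1)^90 = +1.
(13|95)_J = +1 (Zolotarev's lemma cross-check).

+1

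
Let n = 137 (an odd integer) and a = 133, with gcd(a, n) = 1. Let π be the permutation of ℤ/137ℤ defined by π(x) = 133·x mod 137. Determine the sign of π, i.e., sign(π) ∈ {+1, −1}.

Trace 38: π^k(38) = [38, 122, 60, 34, 1, 133, 16] for k=0..6.
Decompose π into cycles: lengths [17, 17, 17, 17, 17, 17, 17, 17, 1] (9 cycles, including the fixed point 0).
n − c = 137 − 9 = 128; sign = (−1)^128 = +1.
(133|137)_J = +1 (Zolotarev's lemma cross-check).

+1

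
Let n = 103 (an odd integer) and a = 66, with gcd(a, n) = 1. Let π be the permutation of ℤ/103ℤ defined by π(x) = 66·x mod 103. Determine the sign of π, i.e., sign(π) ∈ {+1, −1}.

+1

Trace 9: π^k(9) = [9, 79, 64, 1, 66, 30, 23] for k=0..6.
Cycle lengths of π_66 on ℤ/103ℤ: [17, 17, 17, 17, 17, 17, 1]; 7 cycles in total.
sign(π) = (−1)^{n − #cycles} = (−1)^{103−7} = (−1)^96 = +1.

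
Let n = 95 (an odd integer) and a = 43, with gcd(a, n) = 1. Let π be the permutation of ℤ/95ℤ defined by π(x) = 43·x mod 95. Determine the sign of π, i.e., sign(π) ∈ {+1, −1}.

-1

Start at x=4: 4 → 77 → 81 → 63 → 49 → 17 → 66 → … (one orbit).
Decompose π into cycles: lengths [36, 36, 9, 9, 4, 1] (6 cycles, including the fixed point 0).
95 − 6 = 89 transpositions; sign(π) = (−1)^89 = -1.
Via Zolotarev, sign(π_{43}) = (43|95) = -1.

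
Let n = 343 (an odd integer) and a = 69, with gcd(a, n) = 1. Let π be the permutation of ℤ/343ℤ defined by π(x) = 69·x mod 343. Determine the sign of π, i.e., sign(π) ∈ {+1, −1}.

Orbit of 6 under x↦69x: [6, 71, 97, 176, 139, 330, 132]… (length divides ord_343(69)).
10 cycles of lengths [98, 98, 98, 14, 14, 14, 2, 2, 2, 1].
With 10 cycles on 343 points, sign = (−1)^{343−10} = -1.
The Jacobi symbol (69|343) = -1 (Zolotarev) agrees.

-1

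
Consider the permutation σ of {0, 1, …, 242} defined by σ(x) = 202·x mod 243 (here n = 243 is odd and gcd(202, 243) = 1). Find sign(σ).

+1

Trace 211: π^k(211) = [211, 97, 154, 4, 79, 163, 121] for k=0..6.
Cycle lengths of π_202 on ℤ/243ℤ: [81, 81, 27, 27, 9, 9, 3, 3, 1, 1, 1]; 11 cycles in total.
11 cycles on 243: each ℓ→(−1)^(ℓ−1), product (−1)^232 = +1.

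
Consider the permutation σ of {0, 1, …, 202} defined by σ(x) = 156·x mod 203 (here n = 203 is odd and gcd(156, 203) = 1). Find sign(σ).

-1

Trace 93: π^k(93) = [93, 95, 1, 156, 179, 113, 170] for k=0..6.
The orbit structure of x ↦ 156x mod 203: 6 orbits of sizes [84, 84, 28, 3, 3, 1].
6 cycles on 203: each ℓ→(−1)^(ℓ−1), product (−1)^197 = -1.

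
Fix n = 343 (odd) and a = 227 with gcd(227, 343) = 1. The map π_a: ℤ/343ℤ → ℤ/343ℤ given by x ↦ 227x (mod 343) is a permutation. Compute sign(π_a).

-1

Orbit of 312 under x↦227x: [312, 166, 295, 80, 324, 146, 214]… (length divides ord_343(227)).
Cycle type of π: 42×7 + 6×8 + 1; total 16 cycles.
sign(π) = (−1)^{n − #cycles} = (−1)^{343−16} = (−1)^327 = -1.
Check: (227/343) = -1 by Zolotarev.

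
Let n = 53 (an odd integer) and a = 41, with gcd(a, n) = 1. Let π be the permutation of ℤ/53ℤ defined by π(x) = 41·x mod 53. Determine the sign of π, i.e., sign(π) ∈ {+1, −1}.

-1

Trace 42: π^k(42) = [42, 26, 6, 34, 16, 20, 25] for k=0..6.
Cycle lengths of π_41 on ℤ/53ℤ: [52, 1]; 2 cycles in total.
n − c = 53 − 2 = 51; sign = (−1)^51 = -1.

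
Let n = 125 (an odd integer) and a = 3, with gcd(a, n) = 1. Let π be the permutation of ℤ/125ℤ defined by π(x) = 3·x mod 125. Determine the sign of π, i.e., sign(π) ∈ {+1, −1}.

Start at x=46: 46 → 13 → 39 → 117 → 101 → 53 → 34 → … (one orbit).
The orbit structure of x ↦ 3x mod 125: 4 orbits of sizes [100, 20, 4, 1].
4 cycles on 125: each ℓ→(−1)^(ℓ−1), product (−1)^121 = -1.

-1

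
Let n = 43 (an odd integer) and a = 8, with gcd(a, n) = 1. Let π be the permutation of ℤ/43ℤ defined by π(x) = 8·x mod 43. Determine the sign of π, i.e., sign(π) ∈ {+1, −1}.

Orbit of 35 under x↦8x: [35, 22, 4, 32, 41, 27, 1]… (length divides ord_43(8)).
Decompose π into cycles: lengths [14, 14, 14, 1] (4 cycles, including the fixed point 0).
43 − 4 = 39 transpositions; sign(π) = (−1)^39 = -1.
The Jacobi symbol (8|43) = -1 (Zolotarev) agrees.

-1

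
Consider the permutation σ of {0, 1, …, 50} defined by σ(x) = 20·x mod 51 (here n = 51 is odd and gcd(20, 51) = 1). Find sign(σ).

Trace 16: π^k(16) = [16, 14, 25, 41, 4, 29, 19] for k=0..6.
5 cycles of lengths [16, 16, 16, 2, 1].
n − c = 51 − 5 = 46; sign = (−1)^46 = +1.

+1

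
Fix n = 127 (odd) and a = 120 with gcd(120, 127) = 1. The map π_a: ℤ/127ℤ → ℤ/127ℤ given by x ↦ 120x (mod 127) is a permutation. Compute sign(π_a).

+1

Orbit of 68 under x↦120x: [68, 32, 30, 44, 73, 124, 21]… (length divides ord_127(120)).
Decompose π into cycles: lengths [63, 63, 1] (3 cycles, including the fixed point 0).
n − c = 127 − 3 = 124; sign = (−1)^124 = +1.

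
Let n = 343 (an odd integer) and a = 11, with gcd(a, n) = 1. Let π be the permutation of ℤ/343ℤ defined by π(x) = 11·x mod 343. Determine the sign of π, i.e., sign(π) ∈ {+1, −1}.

+1

Start at x=74: 74 → 128 → 36 → 53 → 240 → 239 → 228 → … (one orbit).
7 cycles of lengths [147, 147, 21, 21, 3, 3, 1].
n − c = 343 − 7 = 336; sign = (−1)^336 = +1.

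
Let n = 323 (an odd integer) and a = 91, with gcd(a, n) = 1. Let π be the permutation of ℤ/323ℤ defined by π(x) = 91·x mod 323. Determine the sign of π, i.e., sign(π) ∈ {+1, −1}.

+1

Trace 161: π^k(161) = [161, 116, 220, 317, 100, 56, 251] for k=0..6.
Cycle lengths of π_91 on ℤ/323ℤ: [144, 144, 18, 16, 1]; 5 cycles in total.
Σ(ℓ_i−1) = 323−5 = 318; sign = (−1)^318 = +1.
The Jacobi symbol (91|323) = +1 (Zolotarev) agrees.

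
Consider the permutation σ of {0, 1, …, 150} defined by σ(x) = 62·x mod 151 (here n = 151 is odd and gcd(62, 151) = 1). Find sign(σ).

Orbit of 137 under x↦62x: [137, 38, 91, 55, 88, 20, 32]… (length divides ord_151(62)).
3 cycles of lengths [75, 75, 1].
Σ(ℓ_i−1) = 151−3 = 148; sign = (−1)^148 = +1.

+1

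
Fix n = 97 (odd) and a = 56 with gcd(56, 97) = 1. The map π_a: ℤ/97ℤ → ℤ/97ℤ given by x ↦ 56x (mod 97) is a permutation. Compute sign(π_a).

Trace 44: π^k(44) = [44, 39, 50, 84, 48, 69, 81] for k=0..6.
2 cycles of lengths [96, 1].
2 cycles on 97: each ℓ→(−1)^(ℓ−1), product (−1)^95 = -1.
(56|97)_J = -1 (Zolotarev's lemma cross-check).

-1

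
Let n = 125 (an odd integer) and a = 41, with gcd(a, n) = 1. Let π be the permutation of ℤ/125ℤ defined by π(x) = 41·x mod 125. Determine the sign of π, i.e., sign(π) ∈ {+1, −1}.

+1

Orbit of 91 under x↦41x: [91, 106, 96, 61, 1, 41, 56]… (length divides ord_125(41)).
Cycle lengths of π_41 on ℤ/125ℤ: [25, 25, 25, 25, 5, 5, 5, 5, 1, 1, 1, 1, 1]; 13 cycles in total.
sign(π) = (−1)^{n − #cycles} = (−1)^{125−13} = (−1)^112 = +1.
(41|125)_J = +1 (Zolotarev's lemma cross-check).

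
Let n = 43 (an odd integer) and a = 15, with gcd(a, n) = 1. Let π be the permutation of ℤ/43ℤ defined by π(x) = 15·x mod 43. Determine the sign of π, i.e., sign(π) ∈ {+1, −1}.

+1

Trace 15: π^k(15) = [15, 10, 21, 14, 38, 11, 36] for k=0..6.
Cycle lengths of π_15 on ℤ/43ℤ: [21, 21, 1]; 3 cycles in total.
n − c = 43 − 3 = 40; sign = (−1)^40 = +1.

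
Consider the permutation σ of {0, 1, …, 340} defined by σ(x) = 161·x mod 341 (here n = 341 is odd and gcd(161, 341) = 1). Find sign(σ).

Trace 274: π^k(274) = [274, 125, 6, 284, 30, 56, 150] for k=0..6.
Cycle lengths of π_161 on ℤ/341ℤ: [30, 30, 30, 30, 30, 30, 30, 30, 30, 30, 10, 6, 6, 6, 6, 6, 1]; 17 cycles in total.
Σ(ℓ_i−1) = 341−17 = 324; sign = (−1)^324 = +1.
(161|341)_J = +1 (Zolotarev's lemma cross-check).

+1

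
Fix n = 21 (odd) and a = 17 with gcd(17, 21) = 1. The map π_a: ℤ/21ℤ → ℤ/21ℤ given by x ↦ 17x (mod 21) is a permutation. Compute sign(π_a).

Start at x=5: 5 → 1 → 17 → 16 → 20 → 4 → 5 (one orbit).
Cycle lengths of π_17 on ℤ/21ℤ: [6, 6, 6, 2, 1]; 5 cycles in total.
n − c = 21 − 5 = 16; sign = (−1)^16 = +1.
Zolotarev: (17|21) = +1, matching the cycle-count sign.

+1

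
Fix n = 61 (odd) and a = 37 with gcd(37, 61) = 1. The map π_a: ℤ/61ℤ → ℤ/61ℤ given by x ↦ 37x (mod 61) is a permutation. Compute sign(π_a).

Start at x=8: 8 → 52 → 33 → 1 → 37 → 27 → 23 → … (one orbit).
4 cycles of lengths [20, 20, 20, 1].
61 − 4 = 57 transpositions; sign(π) = (−1)^57 = -1.
Check: (37/61) = -1 by Zolotarev.

-1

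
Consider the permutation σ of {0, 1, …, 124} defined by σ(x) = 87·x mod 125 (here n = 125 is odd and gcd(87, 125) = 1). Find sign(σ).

-1

Trace 11: π^k(11) = [11, 82, 9, 33, 121, 27, 99] for k=0..6.
4 cycles of lengths [100, 20, 4, 1].
Σ(ℓ_i−1) = 125−4 = 121; sign = (−1)^121 = -1.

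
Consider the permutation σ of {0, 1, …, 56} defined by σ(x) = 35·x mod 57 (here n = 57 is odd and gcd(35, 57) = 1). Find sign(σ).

-1

Trace 35: π^k(35) = [35, 28, 11, 43, 23, 7, 17] for k=0..6.
The orbit structure of x ↦ 35x mod 57: 6 orbits of sizes [18, 18, 9, 9, 2, 1].
Σ(ℓ_i−1) = 57−6 = 51; sign = (−1)^51 = -1.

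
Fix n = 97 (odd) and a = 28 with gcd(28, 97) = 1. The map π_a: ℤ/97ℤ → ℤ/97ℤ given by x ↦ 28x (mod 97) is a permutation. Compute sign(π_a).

-1

Trace 78: π^k(78) = [78, 50, 42, 12, 45, 96, 69] for k=0..6.
Decompose π into cycles: lengths [32, 32, 32, 1] (4 cycles, including the fixed point 0).
Σ(ℓ_i−1) = 97−4 = 93; sign = (−1)^93 = -1.
The Jacobi symbol (28|97) = -1 (Zolotarev) agrees.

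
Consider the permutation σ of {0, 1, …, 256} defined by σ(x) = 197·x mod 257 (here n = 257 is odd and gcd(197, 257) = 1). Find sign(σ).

Trace 225: π^k(225) = [225, 121, 193, 242, 129, 227, 1] for k=0..6.
Decompose π into cycles: lengths [32, 32, 32, 32, 32, 32, 32, 32, 1] (9 cycles, including the fixed point 0).
257 − 9 = 248 transpositions; sign(π) = (−1)^248 = +1.

+1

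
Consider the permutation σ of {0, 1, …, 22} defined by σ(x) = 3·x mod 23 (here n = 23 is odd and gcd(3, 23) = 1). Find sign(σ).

Trace 12: π^k(12) = [12, 13, 16, 2, 6, 18, 8] for k=0..6.
π_3 has 3 disjoint cycles with lengths [11, 11, 1] on {0,…,22}.
n − c = 23 − 3 = 20; sign = (−1)^20 = +1.
Zolotarev: (3|23) = +1, matching the cycle-count sign.

+1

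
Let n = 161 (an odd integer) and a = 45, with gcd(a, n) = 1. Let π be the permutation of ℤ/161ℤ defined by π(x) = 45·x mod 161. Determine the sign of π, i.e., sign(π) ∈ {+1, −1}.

Orbit of 1 under x↦45x: [1, 45, 93, 160, 116, 68]… (length divides ord_161(45)).
π_45 has 35 disjoint cycles with lengths [6, 6, 6, 6, 6, 6, 6, 6, 6, 6, 6, 6, 6, 6, 6, 6, 6, 6, 6, 6, 6, 6, 6, 2, 2, 2, 2, 2, 2, 2, 2, 2, 2, 2, 1] on {0,…,160}.
35 cycles on 161: each ℓ→(−1)^(ℓ−1), product (−1)^126 = +1.
The Jacobi symbol (45|161) = +1 (Zolotarev) agrees.

+1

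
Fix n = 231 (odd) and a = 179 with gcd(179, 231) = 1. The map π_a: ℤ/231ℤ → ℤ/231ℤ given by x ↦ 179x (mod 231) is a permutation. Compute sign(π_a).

-1

Orbit of 23 under x↦179x: [23, 190, 53, 16, 92, 67, 212]… (length divides ord_231(179)).
Cycle lengths of π_179 on ℤ/231ℤ: [30, 30, 30, 30, 15, 15, 15, 15, 10, 10, 6, 6, 5, 5, 3, 3, 2, 1]; 18 cycles in total.
sign(π) = (−1)^{n − #cycles} = (−1)^{231−18} = (−1)^213 = -1.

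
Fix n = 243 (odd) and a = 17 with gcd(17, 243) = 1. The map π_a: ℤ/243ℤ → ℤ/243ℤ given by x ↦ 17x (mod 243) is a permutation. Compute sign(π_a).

-1

Start at x=44: 44 → 19 → 80 → 145 → 35 → 109 → 152 → … (one orbit).
Decompose π into cycles: lengths [54, 54, 54, 18, 18, 18, 6, 6, 6, 2, 2, 2, 2, 1] (14 cycles, including the fixed point 0).
With 14 cycles on 243 points, sign = (−1)^{243−14} = -1.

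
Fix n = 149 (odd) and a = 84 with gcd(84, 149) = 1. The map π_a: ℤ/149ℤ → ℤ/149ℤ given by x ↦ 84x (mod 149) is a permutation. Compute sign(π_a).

Orbit of 124 under x↦84x: [124, 135, 16, 3, 103, 10, 95]… (length divides ord_149(84)).
The orbit structure of x ↦ 84x mod 149: 2 orbits of sizes [148, 1].
n − c = 149 − 2 = 147; sign = (−1)^147 = -1.
Zolotarev: (84|149) = -1, matching the cycle-count sign.

-1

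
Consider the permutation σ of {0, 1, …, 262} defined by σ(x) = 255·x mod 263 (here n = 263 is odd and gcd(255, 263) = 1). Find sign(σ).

-1

Trace 109: π^k(109) = [109, 180, 138, 211, 153, 91, 61] for k=0..6.
Decompose π into cycles: lengths [262, 1] (2 cycles, including the fixed point 0).
n − c = 263 − 2 = 261; sign = (−1)^261 = -1.
(255|263)_J = -1 (Zolotarev's lemma cross-check).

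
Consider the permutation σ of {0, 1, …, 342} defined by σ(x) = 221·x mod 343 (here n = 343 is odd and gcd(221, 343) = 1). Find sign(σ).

Start at x=43: 43 → 242 → 317 → 85 → 263 → 156 → 176 → … (one orbit).
Cycle type of π: 147×2 + 21×2 + 3×2 + 1; total 7 cycles.
With 7 cycles on 343 points, sign = (−1)^{343−7} = +1.

+1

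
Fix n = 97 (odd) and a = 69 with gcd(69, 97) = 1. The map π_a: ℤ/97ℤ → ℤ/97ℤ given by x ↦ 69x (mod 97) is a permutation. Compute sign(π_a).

Orbit of 27 under x↦69x: [27, 20, 22, 63, 79, 19, 50]… (length divides ord_97(69)).
Decompose π into cycles: lengths [32, 32, 32, 1] (4 cycles, including the fixed point 0).
Σ(ℓ_i−1) = 97−4 = 93; sign = (−1)^93 = -1.
Check: (69/97) = -1 by Zolotarev.

-1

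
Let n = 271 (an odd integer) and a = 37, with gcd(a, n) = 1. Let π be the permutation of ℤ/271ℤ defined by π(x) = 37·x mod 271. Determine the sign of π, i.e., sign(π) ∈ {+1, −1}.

+1

Orbit of 110 under x↦37x: [110, 5, 185, 70, 151, 167, 217]… (length divides ord_271(37)).
Decompose π into cycles: lengths [135, 135, 1] (3 cycles, including the fixed point 0).
Σ(ℓ_i−1) = 271−3 = 268; sign = (−1)^268 = +1.
Check: (37/271) = +1 by Zolotarev.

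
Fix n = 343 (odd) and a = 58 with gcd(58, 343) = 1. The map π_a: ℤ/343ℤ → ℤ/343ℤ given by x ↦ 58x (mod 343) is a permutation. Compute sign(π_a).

+1

Orbit of 72 under x↦58x: [72, 60, 50, 156, 130, 337, 338]… (length divides ord_343(58)).
Cycle type of π: 147×2 + 21×2 + 3×2 + 1; total 7 cycles.
7 cycles on 343: each ℓ→(−1)^(ℓ−1), product (−1)^336 = +1.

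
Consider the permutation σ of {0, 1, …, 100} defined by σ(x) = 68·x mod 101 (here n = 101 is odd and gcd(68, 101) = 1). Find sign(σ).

Start at x=24: 24 → 16 → 78 → 52 → 1 → 68 → 79 → … (one orbit).
The orbit structure of x ↦ 68x mod 101: 5 orbits of sizes [25, 25, 25, 25, 1].
sign(π) = (−1)^{n − #cycles} = (−1)^{101−5} = (−1)^96 = +1.
Via Zolotarev, sign(π_{68}) = (68|101) = +1.

+1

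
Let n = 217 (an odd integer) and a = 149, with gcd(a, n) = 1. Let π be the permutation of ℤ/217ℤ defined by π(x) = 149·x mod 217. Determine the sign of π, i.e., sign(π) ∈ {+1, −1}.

+1

Orbit of 1 under x↦149x: [1, 149, 67]… (length divides ord_217(149)).
π_149 has 73 disjoint cycles with lengths [3, 3, 3, 3, 3, 3, 3, 3, 3, 3, 3, 3, 3, 3, 3, 3, 3, 3, 3, 3, 3, 3, 3, 3, 3, 3, 3, 3, 3, 3, 3, 3, 3, 3, 3, 3, 3, 3, 3, 3, 3, 3, 3, 3, 3, 3, 3, 3, 3, 3, 3, 3, 3, 3, 3, 3, 3, 3, 3, 3, 3, 3, 3, 3, 3, 3, 3, 3, 3, 3, 3, 3, 1] on {0,…,216}.
sign(π) = (−1)^{n − #cycles} = (−1)^{217−73} = (−1)^144 = +1.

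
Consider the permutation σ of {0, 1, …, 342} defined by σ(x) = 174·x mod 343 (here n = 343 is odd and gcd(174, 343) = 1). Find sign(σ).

-1

Orbit of 195 under x↦174x: [195, 316, 104, 260, 307, 253, 118]… (length divides ord_343(174)).
Cycle type of π: 98×3 + 14×3 + 2×3 + 1; total 10 cycles.
10 cycles on 343: each ℓ→(−1)^(ℓ−1), product (−1)^333 = -1.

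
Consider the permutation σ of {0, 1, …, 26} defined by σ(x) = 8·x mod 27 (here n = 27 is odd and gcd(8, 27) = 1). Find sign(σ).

-1

Trace 10: π^k(10) = [10, 26, 19, 17, 1, 8] for k=0..5.
Cycle type of π: 6×3 + 2×4 + 1; total 8 cycles.
n − c = 27 − 8 = 19; sign = (−1)^19 = -1.
Zolotarev: (8|27) = -1, matching the cycle-count sign.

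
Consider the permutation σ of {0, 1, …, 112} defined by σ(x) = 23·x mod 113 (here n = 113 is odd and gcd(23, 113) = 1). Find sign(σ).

-1

Trace 59: π^k(59) = [59, 1, 23, 77, 76, 53, 89] for k=0..6.
2 cycles of lengths [112, 1].
sign(π) = (−1)^{n − #cycles} = (−1)^{113−2} = (−1)^111 = -1.
Via Zolotarev, sign(π_{23}) = (23|113) = -1.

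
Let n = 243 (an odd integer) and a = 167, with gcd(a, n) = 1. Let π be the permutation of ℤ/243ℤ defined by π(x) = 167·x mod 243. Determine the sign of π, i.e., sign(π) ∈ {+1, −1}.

Trace 193: π^k(193) = [193, 155, 127, 68, 178, 80, 238] for k=0..6.
π_167 has 6 disjoint cycles with lengths [162, 54, 18, 6, 2, 1] on {0,…,242}.
Σ(ℓ_i−1) = 243−6 = 237; sign = (−1)^237 = -1.

-1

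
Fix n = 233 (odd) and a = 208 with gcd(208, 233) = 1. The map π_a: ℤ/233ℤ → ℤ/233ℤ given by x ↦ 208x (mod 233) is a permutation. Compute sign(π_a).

Orbit of 109 under x↦208x: [109, 71, 89, 105, 171, 152, 161]… (length divides ord_233(208)).
The orbit structure of x ↦ 208x mod 233: 3 orbits of sizes [116, 116, 1].
233 − 3 = 230 transpositions; sign(π) = (−1)^230 = +1.
Via Zolotarev, sign(π_{208}) = (208|233) = +1.

+1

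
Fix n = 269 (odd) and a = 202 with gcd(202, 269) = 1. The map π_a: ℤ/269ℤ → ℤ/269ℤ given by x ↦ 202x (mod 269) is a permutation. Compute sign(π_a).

+1

Start at x=55: 55 → 81 → 222 → 190 → 182 → 180 → 45 → … (one orbit).
Cycle lengths of π_202 on ℤ/269ℤ: [134, 134, 1]; 3 cycles in total.
n − c = 269 − 3 = 266; sign = (−1)^266 = +1.
Zolotarev: (202|269) = +1, matching the cycle-count sign.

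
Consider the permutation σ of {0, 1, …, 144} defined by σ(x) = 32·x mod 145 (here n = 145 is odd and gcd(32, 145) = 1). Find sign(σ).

Orbit of 109 under x↦32x: [109, 8, 111, 72, 129, 68, 1]… (length divides ord_145(32)).
Cycle lengths of π_32 on ℤ/145ℤ: [28, 28, 28, 28, 28, 4, 1]; 7 cycles in total.
Σ(ℓ_i−1) = 145−7 = 138; sign = (−1)^138 = +1.
Check: (32/145) = +1 by Zolotarev.

+1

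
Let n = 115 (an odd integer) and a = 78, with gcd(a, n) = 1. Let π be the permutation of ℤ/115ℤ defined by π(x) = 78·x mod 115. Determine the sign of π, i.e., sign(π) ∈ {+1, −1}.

Start at x=93: 93 → 9 → 12 → 16 → 98 → 54 → 72 → … (one orbit).
Cycle type of π: 44×2 + 11×2 + 4 + 1; total 6 cycles.
115 − 6 = 109 transpositions; sign(π) = (−1)^109 = -1.
The Jacobi symbol (78|115) = -1 (Zolotarev) agrees.

-1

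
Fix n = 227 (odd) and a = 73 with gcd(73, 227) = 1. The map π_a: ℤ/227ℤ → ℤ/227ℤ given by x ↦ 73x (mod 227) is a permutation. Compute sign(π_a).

+1

Trace 79: π^k(79) = [79, 92, 133, 175, 63, 59, 221] for k=0..6.
π_73 has 3 disjoint cycles with lengths [113, 113, 1] on {0,…,226}.
n − c = 227 − 3 = 224; sign = (−1)^224 = +1.
Zolotarev: (73|227) = +1, matching the cycle-count sign.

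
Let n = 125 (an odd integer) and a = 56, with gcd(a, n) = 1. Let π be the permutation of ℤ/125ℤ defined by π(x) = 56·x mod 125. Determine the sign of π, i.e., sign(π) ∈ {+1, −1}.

+1

Trace 81: π^k(81) = [81, 36, 16, 21, 51, 106, 61] for k=0..6.
The orbit structure of x ↦ 56x mod 125: 13 orbits of sizes [25, 25, 25, 25, 5, 5, 5, 5, 1, 1, 1, 1, 1].
sign(π) = (−1)^{n − #cycles} = (−1)^{125−13} = (−1)^112 = +1.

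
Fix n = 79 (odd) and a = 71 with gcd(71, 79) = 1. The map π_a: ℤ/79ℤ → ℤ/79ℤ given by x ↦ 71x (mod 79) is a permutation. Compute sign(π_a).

-1

Orbit of 21 under x↦71x: [21, 69, 1, 71, 64, 41, 67]… (length divides ord_79(71)).
Cycle type of π: 26×3 + 1; total 4 cycles.
4 cycles on 79: each ℓ→(−1)^(ℓ−1), product (−1)^75 = -1.
Via Zolotarev, sign(π_{71}) = (71|79) = -1.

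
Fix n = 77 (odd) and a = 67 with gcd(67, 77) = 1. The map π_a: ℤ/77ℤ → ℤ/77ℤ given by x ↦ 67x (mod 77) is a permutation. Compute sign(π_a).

Start at x=23: 23 → 1 → 67 → 23 (one orbit).
Cycle type of π: 3×22 + 1×11; total 33 cycles.
Σ(ℓ_i−1) = 77−33 = 44; sign = (−1)^44 = +1.
(67|77)_J = +1 (Zolotarev's lemma cross-check).

+1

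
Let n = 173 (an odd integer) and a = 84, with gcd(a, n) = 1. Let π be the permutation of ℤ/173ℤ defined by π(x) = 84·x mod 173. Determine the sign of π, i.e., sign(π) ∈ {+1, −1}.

Start at x=60: 60 → 23 → 29 → 14 → 138 → 1 → 84 → … (one orbit).
Cycle lengths of π_84 on ℤ/173ℤ: [43, 43, 43, 43, 1]; 5 cycles in total.
173 − 5 = 168 transpositions; sign(π) = (−1)^168 = +1.
(84|173)_J = +1 (Zolotarev's lemma cross-check).

+1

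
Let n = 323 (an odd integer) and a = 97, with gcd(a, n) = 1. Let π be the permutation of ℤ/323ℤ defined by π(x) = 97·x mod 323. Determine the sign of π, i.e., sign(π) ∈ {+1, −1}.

+1

Trace 264: π^k(264) = [264, 91, 106, 269, 253, 316, 290] for k=0..6.
Cycle type of π: 144×2 + 18 + 16 + 1; total 5 cycles.
With 5 cycles on 323 points, sign = (−1)^{323−5} = +1.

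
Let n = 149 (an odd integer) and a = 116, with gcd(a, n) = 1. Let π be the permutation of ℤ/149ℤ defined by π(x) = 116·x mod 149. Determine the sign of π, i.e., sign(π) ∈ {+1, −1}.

+1

Orbit of 116 under x↦116x: [116, 46, 121, 30, 53, 39, 54]… (length divides ord_149(116)).
Decompose π into cycles: lengths [74, 74, 1] (3 cycles, including the fixed point 0).
n − c = 149 − 3 = 146; sign = (−1)^146 = +1.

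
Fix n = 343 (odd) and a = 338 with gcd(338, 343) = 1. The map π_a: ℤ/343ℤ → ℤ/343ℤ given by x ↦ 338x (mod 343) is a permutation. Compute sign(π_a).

+1

Start at x=246: 246 → 142 → 319 → 120 → 86 → 256 → 92 → … (one orbit).
Cycle type of π: 147×2 + 21×2 + 3×2 + 1; total 7 cycles.
With 7 cycles on 343 points, sign = (−1)^{343−7} = +1.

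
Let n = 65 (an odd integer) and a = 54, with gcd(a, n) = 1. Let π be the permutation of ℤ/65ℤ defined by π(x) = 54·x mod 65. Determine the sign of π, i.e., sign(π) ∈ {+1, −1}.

-1

Orbit of 19 under x↦54x: [19, 51, 24, 61, 44, 36, 59]… (length divides ord_65(54)).
8 cycles of lengths [12, 12, 12, 12, 12, 2, 2, 1].
Σ(ℓ_i−1) = 65−8 = 57; sign = (−1)^57 = -1.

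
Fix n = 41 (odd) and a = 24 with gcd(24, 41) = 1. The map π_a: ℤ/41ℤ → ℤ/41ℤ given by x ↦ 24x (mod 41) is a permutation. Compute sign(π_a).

-1

Trace 28: π^k(28) = [28, 16, 15, 32, 30, 23, 19] for k=0..6.
2 cycles of lengths [40, 1].
Σ(ℓ_i−1) = 41−2 = 39; sign = (−1)^39 = -1.
Zolotarev: (24|41) = -1, matching the cycle-count sign.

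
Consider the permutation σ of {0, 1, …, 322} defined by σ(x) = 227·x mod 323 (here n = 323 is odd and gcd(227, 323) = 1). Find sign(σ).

Orbit of 75 under x↦227x: [75, 229, 303, 305, 113, 134, 56]… (length divides ord_323(227)).
The orbit structure of x ↦ 227x mod 323: 29 orbits of sizes [16, 16, 16, 16, 16, 16, 16, 16, 16, 16, 16, 16, 16, 16, 16, 16, 16, 16, 16, 2, 2, 2, 2, 2, 2, 2, 2, 2, 1].
n − c = 323 − 29 = 294; sign = (−1)^294 = +1.

+1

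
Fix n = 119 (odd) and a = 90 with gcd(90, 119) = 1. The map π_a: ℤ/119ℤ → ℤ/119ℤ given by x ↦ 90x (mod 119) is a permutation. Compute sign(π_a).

Trace 43: π^k(43) = [43, 62, 106, 20, 15, 41, 1] for k=0..6.
Decompose π into cycles: lengths [16, 16, 16, 16, 16, 16, 16, 2, 2, 2, 1] (11 cycles, including the fixed point 0).
Σ(ℓ_i−1) = 119−11 = 108; sign = (−1)^108 = +1.

+1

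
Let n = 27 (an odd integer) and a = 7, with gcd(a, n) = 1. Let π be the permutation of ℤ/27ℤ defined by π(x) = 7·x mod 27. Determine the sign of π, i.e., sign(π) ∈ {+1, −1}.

Start at x=19: 19 → 25 → 13 → 10 → 16 → 4 → 1 → … (one orbit).
Cycle type of π: 9×2 + 3×2 + 1×3; total 7 cycles.
Σ(ℓ_i−1) = 27−7 = 20; sign = (−1)^20 = +1.

+1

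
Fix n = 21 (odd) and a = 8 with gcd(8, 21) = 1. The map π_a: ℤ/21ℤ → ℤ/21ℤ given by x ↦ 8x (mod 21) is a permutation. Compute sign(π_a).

Start at x=8: 8 → 1 → 8 (one orbit).
14 cycles of lengths [2, 2, 2, 2, 2, 2, 2, 1, 1, 1, 1, 1, 1, 1].
21 − 14 = 7 transpositions; sign(π) = (−1)^7 = -1.

-1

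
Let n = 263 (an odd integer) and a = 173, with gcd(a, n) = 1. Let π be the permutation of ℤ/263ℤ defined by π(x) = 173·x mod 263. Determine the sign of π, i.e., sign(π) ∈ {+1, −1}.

Start at x=218: 218 → 105 → 18 → 221 → 98 → 122 → 66 → … (one orbit).
The orbit structure of x ↦ 173x mod 263: 3 orbits of sizes [131, 131, 1].
3 cycles on 263: each ℓ→(−1)^(ℓ−1), product (−1)^260 = +1.
The Jacobi symbol (173|263) = +1 (Zolotarev) agrees.

+1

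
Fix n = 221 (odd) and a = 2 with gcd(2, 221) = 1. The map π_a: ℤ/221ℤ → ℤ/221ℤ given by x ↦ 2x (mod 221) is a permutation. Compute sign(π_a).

-1

Start at x=19: 19 → 38 → 76 → 152 → 83 → 166 → 111 → … (one orbit).
Cycle type of π: 24×8 + 12 + 8×2 + 1; total 12 cycles.
With 12 cycles on 221 points, sign = (−1)^{221−12} = -1.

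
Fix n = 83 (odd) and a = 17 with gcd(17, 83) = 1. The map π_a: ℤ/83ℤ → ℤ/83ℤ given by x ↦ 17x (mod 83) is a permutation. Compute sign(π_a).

+1

Trace 81: π^k(81) = [81, 49, 3, 51, 37, 48, 69] for k=0..6.
The orbit structure of x ↦ 17x mod 83: 3 orbits of sizes [41, 41, 1].
sign(π) = (−1)^{n − #cycles} = (−1)^{83−3} = (−1)^80 = +1.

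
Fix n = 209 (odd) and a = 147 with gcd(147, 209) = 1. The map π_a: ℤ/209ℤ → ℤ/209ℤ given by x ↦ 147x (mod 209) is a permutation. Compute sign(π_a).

Start at x=124: 124 → 45 → 136 → 137 → 75 → 157 → 89 → … (one orbit).
π_147 has 6 disjoint cycles with lengths [90, 90, 18, 5, 5, 1] on {0,…,208}.
Σ(ℓ_i−1) = 209−6 = 203; sign = (−1)^203 = -1.

-1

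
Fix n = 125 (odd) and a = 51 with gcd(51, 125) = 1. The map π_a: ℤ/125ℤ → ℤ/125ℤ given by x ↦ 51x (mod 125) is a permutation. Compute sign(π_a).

+1

Orbit of 26 under x↦51x: [26, 76, 1, 51, 101]… (length divides ord_125(51)).
π_51 has 45 disjoint cycles with lengths [5, 5, 5, 5, 5, 5, 5, 5, 5, 5, 5, 5, 5, 5, 5, 5, 5, 5, 5, 5, 1, 1, 1, 1, 1, 1, 1, 1, 1, 1, 1, 1, 1, 1, 1, 1, 1, 1, 1, 1, 1, 1, 1, 1, 1] on {0,…,124}.
With 45 cycles on 125 points, sign = (−1)^{125−45} = +1.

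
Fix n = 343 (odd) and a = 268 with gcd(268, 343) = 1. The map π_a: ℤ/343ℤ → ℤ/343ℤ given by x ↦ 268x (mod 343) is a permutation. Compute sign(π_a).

Start at x=270: 270 → 330 → 289 → 277 → 148 → 219 → 39 → … (one orbit).
Decompose π into cycles: lengths [147, 147, 21, 21, 3, 3, 1] (7 cycles, including the fixed point 0).
n − c = 343 − 7 = 336; sign = (−1)^336 = +1.

+1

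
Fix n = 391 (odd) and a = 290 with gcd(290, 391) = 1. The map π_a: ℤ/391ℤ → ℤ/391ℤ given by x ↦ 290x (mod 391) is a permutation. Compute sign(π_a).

Start at x=222: 222 → 256 → 341 → 358 → 205 → 18 → 137 → … (one orbit).
π_290 has 34 disjoint cycles with lengths [22, 22, 22, 22, 22, 22, 22, 22, 22, 22, 22, 22, 22, 22, 22, 22, 22, 1, 1, 1, 1, 1, 1, 1, 1, 1, 1, 1, 1, 1, 1, 1, 1, 1] on {0,…,390}.
Σ(ℓ_i−1) = 391−34 = 357; sign = (−1)^357 = -1.
Via Zolotarev, sign(π_{290}) = (290|391) = -1.

-1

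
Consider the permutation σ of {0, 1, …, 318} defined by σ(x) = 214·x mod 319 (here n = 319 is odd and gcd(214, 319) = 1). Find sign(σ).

Start at x=306: 306 → 89 → 225 → 300 → 81 → 108 → 144 → … (one orbit).
Cycle lengths of π_214 on ℤ/319ℤ: [140, 140, 28, 5, 5, 1]; 6 cycles in total.
6 cycles on 319: each ℓ→(−1)^(ℓ−1), product (−1)^313 = -1.

-1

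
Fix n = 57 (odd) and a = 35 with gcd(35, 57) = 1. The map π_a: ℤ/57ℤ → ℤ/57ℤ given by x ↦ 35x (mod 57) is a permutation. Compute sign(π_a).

Orbit of 28 under x↦35x: [28, 11, 43, 23, 7, 17, 25]… (length divides ord_57(35)).
The orbit structure of x ↦ 35x mod 57: 6 orbits of sizes [18, 18, 9, 9, 2, 1].
With 6 cycles on 57 points, sign = (−1)^{57−6} = -1.

-1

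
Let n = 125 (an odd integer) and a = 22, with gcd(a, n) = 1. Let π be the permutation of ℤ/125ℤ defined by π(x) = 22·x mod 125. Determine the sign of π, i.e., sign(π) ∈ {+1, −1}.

-1

Trace 63: π^k(63) = [63, 11, 117, 74, 3, 66, 77] for k=0..6.
The orbit structure of x ↦ 22x mod 125: 4 orbits of sizes [100, 20, 4, 1].
With 4 cycles on 125 points, sign = (−1)^{125−4} = -1.
Zolotarev: (22|125) = -1, matching the cycle-count sign.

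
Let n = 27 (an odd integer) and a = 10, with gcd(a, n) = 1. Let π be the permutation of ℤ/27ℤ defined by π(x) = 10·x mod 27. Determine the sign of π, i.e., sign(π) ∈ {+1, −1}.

Trace 10: π^k(10) = [10, 19, 1] for k=0..2.
π_10 has 15 disjoint cycles with lengths [3, 3, 3, 3, 3, 3, 1, 1, 1, 1, 1, 1, 1, 1, 1] on {0,…,26}.
15 cycles on 27: each ℓ→(−1)^(ℓ−1), product (−1)^12 = +1.

+1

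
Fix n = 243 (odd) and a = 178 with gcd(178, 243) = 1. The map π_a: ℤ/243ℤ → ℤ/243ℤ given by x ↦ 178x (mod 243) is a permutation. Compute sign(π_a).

+1

Start at x=211: 211 → 136 → 151 → 148 → 100 → 61 → 166 → … (one orbit).
Cycle lengths of π_178 on ℤ/243ℤ: [81, 81, 27, 27, 9, 9, 3, 3, 1, 1, 1]; 11 cycles in total.
sign(π) = (−1)^{n − #cycles} = (−1)^{243−11} = (−1)^232 = +1.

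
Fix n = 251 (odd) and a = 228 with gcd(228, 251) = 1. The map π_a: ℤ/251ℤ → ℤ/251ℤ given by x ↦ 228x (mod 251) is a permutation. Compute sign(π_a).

Trace 147: π^k(147) = [147, 133, 204, 77, 237, 71, 124] for k=0..6.
2 cycles of lengths [250, 1].
Σ(ℓ_i−1) = 251−2 = 249; sign = (−1)^249 = -1.
Check: (228/251) = -1 by Zolotarev.

-1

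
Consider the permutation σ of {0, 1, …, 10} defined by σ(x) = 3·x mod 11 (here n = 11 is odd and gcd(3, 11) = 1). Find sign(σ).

+1

Trace 1: π^k(1) = [1, 3, 9, 5, 4] for k=0..4.
The orbit structure of x ↦ 3x mod 11: 3 orbits of sizes [5, 5, 1].
n − c = 11 − 3 = 8; sign = (−1)^8 = +1.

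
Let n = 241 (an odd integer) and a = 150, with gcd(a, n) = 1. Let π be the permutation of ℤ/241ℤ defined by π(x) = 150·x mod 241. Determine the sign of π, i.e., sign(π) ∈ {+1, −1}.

+1

Start at x=98: 98 → 240 → 91 → 154 → 205 → 143 → 1 → … (one orbit).
Cycle type of π: 10×24 + 1; total 25 cycles.
241 − 25 = 216 transpositions; sign(π) = (−1)^216 = +1.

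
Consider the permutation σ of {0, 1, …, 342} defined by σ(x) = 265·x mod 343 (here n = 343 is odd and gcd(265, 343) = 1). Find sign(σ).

-1

Start at x=197: 197 → 69 → 106 → 307 → 64 → 153 → 71 → … (one orbit).
The orbit structure of x ↦ 265x mod 343: 10 orbits of sizes [98, 98, 98, 14, 14, 14, 2, 2, 2, 1].
sign(π) = (−1)^{n − #cycles} = (−1)^{343−10} = (−1)^333 = -1.
Zolotarev: (265|343) = -1, matching the cycle-count sign.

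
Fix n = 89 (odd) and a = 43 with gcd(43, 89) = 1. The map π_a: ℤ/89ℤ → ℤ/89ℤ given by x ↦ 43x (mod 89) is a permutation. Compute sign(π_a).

-1

Trace 40: π^k(40) = [40, 29, 1, 43, 69, 30, 44] for k=0..6.
Decompose π into cycles: lengths [88, 1] (2 cycles, including the fixed point 0).
n − c = 89 − 2 = 87; sign = (−1)^87 = -1.
Check: (43/89) = -1 by Zolotarev.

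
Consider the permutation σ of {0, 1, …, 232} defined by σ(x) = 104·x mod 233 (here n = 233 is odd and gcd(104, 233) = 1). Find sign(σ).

Trace 220: π^k(220) = [220, 46, 124, 81, 36, 16, 33] for k=0..6.
The orbit structure of x ↦ 104x mod 233: 3 orbits of sizes [116, 116, 1].
3 cycles on 233: each ℓ→(−1)^(ℓ−1), product (−1)^230 = +1.

+1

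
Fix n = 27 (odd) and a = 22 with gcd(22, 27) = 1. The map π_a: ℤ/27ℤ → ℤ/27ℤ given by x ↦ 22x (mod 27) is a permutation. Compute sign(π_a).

Trace 19: π^k(19) = [19, 13, 16, 1, 22, 25, 10] for k=0..6.
Decompose π into cycles: lengths [9, 9, 3, 3, 1, 1, 1] (7 cycles, including the fixed point 0).
7 cycles on 27: each ℓ→(−1)^(ℓ−1), product (−1)^20 = +1.
The Jacobi symbol (22|27) = +1 (Zolotarev) agrees.

+1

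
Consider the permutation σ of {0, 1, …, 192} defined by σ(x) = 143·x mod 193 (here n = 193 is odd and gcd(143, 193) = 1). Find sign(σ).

Start at x=50: 50 → 9 → 129 → 112 → 190 → 150 → 27 → … (one orbit).
Cycle lengths of π_143 on ℤ/193ℤ: [16, 16, 16, 16, 16, 16, 16, 16, 16, 16, 16, 16, 1]; 13 cycles in total.
n − c = 193 − 13 = 180; sign = (−1)^180 = +1.
The Jacobi symbol (143|193) = +1 (Zolotarev) agrees.

+1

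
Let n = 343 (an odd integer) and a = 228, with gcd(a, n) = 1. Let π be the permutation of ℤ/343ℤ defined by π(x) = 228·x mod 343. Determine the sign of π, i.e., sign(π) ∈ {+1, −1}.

Orbit of 106 under x↦228x: [106, 158, 9, 337, 4, 226, 78]… (length divides ord_343(228)).
π_228 has 7 disjoint cycles with lengths [147, 147, 21, 21, 3, 3, 1] on {0,…,342}.
343 − 7 = 336 transpositions; sign(π) = (−1)^336 = +1.
Check: (228/343) = +1 by Zolotarev.

+1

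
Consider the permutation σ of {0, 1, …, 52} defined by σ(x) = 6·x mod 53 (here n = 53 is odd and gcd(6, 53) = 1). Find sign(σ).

Start at x=15: 15 → 37 → 10 → 7 → 42 → 40 → 28 → … (one orbit).
3 cycles of lengths [26, 26, 1].
Σ(ℓ_i−1) = 53−3 = 50; sign = (−1)^50 = +1.

+1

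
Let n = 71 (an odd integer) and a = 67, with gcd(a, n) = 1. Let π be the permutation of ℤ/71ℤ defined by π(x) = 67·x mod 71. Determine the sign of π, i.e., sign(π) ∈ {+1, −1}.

Orbit of 7 under x↦67x: [7, 43, 41, 49, 17, 3, 59]… (length divides ord_71(67)).
2 cycles of lengths [70, 1].
71 − 2 = 69 transpositions; sign(π) = (−1)^69 = -1.
(67|71)_J = -1 (Zolotarev's lemma cross-check).

-1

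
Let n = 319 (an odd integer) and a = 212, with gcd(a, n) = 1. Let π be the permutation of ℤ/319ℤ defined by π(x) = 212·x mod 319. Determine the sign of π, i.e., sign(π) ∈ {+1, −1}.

+1

Trace 92: π^k(92) = [92, 45, 289, 20, 93, 257, 254] for k=0..6.
9 cycles of lengths [70, 70, 70, 70, 14, 14, 5, 5, 1].
With 9 cycles on 319 points, sign = (−1)^{319−9} = +1.
Check: (212/319) = +1 by Zolotarev.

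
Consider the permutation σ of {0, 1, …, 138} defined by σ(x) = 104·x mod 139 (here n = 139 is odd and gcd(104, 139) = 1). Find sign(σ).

Trace 87: π^k(87) = [87, 13, 101, 79, 15, 31, 27] for k=0..6.
Cycle lengths of π_104 on ℤ/139ℤ: [138, 1]; 2 cycles in total.
n − c = 139 − 2 = 137; sign = (−1)^137 = -1.
(104|139)_J = -1 (Zolotarev's lemma cross-check).

-1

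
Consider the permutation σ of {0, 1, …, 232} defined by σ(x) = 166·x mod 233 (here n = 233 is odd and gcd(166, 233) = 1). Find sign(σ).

Trace 203: π^k(203) = [203, 146, 4, 198, 15, 160, 231] for k=0..6.
π_166 has 2 disjoint cycles with lengths [232, 1] on {0,…,232}.
Σ(ℓ_i−1) = 233−2 = 231; sign = (−1)^231 = -1.
Via Zolotarev, sign(π_{166}) = (166|233) = -1.

-1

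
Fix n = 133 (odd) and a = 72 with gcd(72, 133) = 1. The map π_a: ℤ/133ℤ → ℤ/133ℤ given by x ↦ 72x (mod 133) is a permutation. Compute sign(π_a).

Start at x=23: 23 → 60 → 64 → 86 → 74 → 8 → 44 → … (one orbit).
Cycle type of π: 18×7 + 3×2 + 1; total 10 cycles.
n − c = 133 − 10 = 123; sign = (−1)^123 = -1.
The Jacobi symbol (72|133) = -1 (Zolotarev) agrees.

-1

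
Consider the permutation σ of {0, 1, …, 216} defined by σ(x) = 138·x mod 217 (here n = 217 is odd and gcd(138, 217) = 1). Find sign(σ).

-1

Orbit of 129 under x↦138x: [129, 8, 19, 18, 97, 149, 164]… (length divides ord_217(138)).
The orbit structure of x ↦ 138x mod 217: 10 orbits of sizes [30, 30, 30, 30, 30, 30, 15, 15, 6, 1].
Σ(ℓ_i−1) = 217−10 = 207; sign = (−1)^207 = -1.
(138|217)_J = -1 (Zolotarev's lemma cross-check).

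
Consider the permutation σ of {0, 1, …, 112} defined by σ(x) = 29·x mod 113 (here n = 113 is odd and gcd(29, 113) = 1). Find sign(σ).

Trace 68: π^k(68) = [68, 51, 10, 64, 48, 36, 27] for k=0..6.
Cycle type of π: 112 + 1; total 2 cycles.
113 − 2 = 111 transpositions; sign(π) = (−1)^111 = -1.

-1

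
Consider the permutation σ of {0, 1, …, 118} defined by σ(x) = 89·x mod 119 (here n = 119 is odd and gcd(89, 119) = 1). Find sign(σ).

Orbit of 115 under x↦89x: [115, 1, 89, 67, 13, 86, 38]… (length divides ord_119(89)).
Cycle lengths of π_89 on ℤ/119ℤ: [12, 12, 12, 12, 12, 12, 12, 12, 6, 4, 4, 4, 4, 1]; 14 cycles in total.
With 14 cycles on 119 points, sign = (−1)^{119−14} = -1.

-1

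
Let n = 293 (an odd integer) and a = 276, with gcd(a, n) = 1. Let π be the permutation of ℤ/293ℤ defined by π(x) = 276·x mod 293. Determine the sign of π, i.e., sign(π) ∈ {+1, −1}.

Trace 133: π^k(133) = [133, 83, 54, 254, 77, 156, 278] for k=0..6.
3 cycles of lengths [146, 146, 1].
Σ(ℓ_i−1) = 293−3 = 290; sign = (−1)^290 = +1.
Check: (276/293) = +1 by Zolotarev.

+1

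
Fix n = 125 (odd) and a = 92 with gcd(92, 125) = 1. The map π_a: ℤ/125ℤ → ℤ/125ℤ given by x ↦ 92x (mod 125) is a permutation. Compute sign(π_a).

-1

Orbit of 72 under x↦92x: [72, 124, 33, 36, 62, 79, 18]… (length divides ord_125(92)).
Decompose π into cycles: lengths [100, 20, 4, 1] (4 cycles, including the fixed point 0).
4 cycles on 125: each ℓ→(−1)^(ℓ−1), product (−1)^121 = -1.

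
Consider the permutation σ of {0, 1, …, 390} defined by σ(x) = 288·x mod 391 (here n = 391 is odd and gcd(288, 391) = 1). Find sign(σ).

+1

Start at x=324: 324 → 254 → 35 → 305 → 256 → 220 → 18 → … (one orbit).
Decompose π into cycles: lengths [22, 22, 22, 22, 22, 22, 22, 22, 22, 22, 22, 22, 22, 22, 22, 22, 11, 11, 2, 2, 2, 2, 2, 2, 2, 2, 1] (27 cycles, including the fixed point 0).
27 cycles on 391: each ℓ→(−1)^(ℓ−1), product (−1)^364 = +1.
Via Zolotarev, sign(π_{288}) = (288|391) = +1.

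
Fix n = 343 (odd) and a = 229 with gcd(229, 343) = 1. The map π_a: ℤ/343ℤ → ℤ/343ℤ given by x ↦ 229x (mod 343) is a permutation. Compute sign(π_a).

Orbit of 132 under x↦229x: [132, 44, 129, 43, 243, 81, 27]… (length divides ord_343(229)).
Cycle type of π: 294 + 42 + 6 + 1; total 4 cycles.
With 4 cycles on 343 points, sign = (−1)^{343−4} = -1.
Zolotarev: (229|343) = -1, matching the cycle-count sign.

-1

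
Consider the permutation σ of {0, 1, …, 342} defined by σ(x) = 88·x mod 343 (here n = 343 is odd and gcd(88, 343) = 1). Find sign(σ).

+1

Orbit of 99 under x↦88x: [99, 137, 51, 29, 151, 254, 57]… (length divides ord_343(88)).
7 cycles of lengths [147, 147, 21, 21, 3, 3, 1].
Σ(ℓ_i−1) = 343−7 = 336; sign = (−1)^336 = +1.
Zolotarev: (88|343) = +1, matching the cycle-count sign.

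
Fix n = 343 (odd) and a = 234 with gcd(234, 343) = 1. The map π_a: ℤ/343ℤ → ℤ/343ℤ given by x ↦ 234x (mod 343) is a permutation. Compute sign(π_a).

-1

Orbit of 185 under x↦234x: [185, 72, 41, 333, 61, 211, 325]… (length divides ord_343(234)).
4 cycles of lengths [294, 42, 6, 1].
n − c = 343 − 4 = 339; sign = (−1)^339 = -1.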